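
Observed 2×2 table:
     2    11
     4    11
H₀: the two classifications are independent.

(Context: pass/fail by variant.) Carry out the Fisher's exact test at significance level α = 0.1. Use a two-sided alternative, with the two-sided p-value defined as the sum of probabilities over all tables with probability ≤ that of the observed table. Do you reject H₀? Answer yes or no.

Margins: r₁=13, r₂=15, c₁=6, c₂=22, n=28
p_obs = C(13,2)·C(15,4)/C(28,6); sum pmf over tables with pmf ≤ p_obs
p-value (two-sided) = 0.65459
At α=0.1: p ≥ α → fail to reject H₀

reject H₀: no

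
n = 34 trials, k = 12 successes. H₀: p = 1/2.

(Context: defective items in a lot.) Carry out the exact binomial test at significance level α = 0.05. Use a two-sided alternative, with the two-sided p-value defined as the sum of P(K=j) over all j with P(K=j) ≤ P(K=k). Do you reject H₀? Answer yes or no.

Exact binomial: n=34, k=12, p₀=1/2=0.5000
P(X=j) = C(n,j)·p₀^j·(1−p₀)^(n−j); p = Σ P(X=j) over j with P(X=j) ≤ P(X=12)
p-value (two-sided) = 0.12145
At α=0.05: p ≥ α → fail to reject H₀

reject H₀: no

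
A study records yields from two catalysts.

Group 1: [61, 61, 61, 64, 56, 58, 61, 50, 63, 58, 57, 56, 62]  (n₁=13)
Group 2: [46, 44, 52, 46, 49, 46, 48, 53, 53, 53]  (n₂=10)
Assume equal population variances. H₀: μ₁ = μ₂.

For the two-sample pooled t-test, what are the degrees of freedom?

degrees of freedom = 21

df = n₁ + n₂ − 2 = 13 + 10 − 2 = 21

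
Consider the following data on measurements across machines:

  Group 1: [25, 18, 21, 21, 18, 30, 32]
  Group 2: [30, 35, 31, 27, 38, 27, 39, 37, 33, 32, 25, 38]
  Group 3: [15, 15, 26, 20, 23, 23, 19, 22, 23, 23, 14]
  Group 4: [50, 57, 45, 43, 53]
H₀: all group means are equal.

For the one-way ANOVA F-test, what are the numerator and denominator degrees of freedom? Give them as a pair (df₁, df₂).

degrees of freedom = [3, 31]

k = 4 groups, N = 35 total
df = (k−1, N−k) = (4−1, 35−4) = (3, 31)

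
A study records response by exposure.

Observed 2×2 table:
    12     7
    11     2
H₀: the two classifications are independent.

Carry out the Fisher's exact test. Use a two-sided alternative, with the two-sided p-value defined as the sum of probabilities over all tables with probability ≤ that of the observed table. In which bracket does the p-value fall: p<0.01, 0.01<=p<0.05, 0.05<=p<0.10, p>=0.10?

p-value bracket: p>=0.10

Margins: r₁=19, r₂=13, c₁=23, c₂=9, n=32
p_obs = C(19,12)·C(13,11)/C(32,23); sum pmf over tables with pmf ≤ p_obs
p-value (two-sided) = 0.24909
→ bracket: p>=0.10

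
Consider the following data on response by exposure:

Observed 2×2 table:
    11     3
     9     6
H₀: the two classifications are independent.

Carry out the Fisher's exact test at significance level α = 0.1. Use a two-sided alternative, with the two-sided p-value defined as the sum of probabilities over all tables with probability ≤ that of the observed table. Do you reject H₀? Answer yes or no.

reject H₀: no

Margins: r₁=14, r₂=15, c₁=20, c₂=9, n=29
p_obs = C(14,11)·C(15,9)/C(29,20); sum pmf over tables with pmf ≤ p_obs
p-value (two-sided) = 0.42699
At α=0.1: p ≥ α → fail to reject H₀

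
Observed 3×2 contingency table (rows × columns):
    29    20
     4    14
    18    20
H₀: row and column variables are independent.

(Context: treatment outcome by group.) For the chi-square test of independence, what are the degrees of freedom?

degrees of freedom = 2

df = (r−1)(c−1) = (3−1)·(2−1) = 2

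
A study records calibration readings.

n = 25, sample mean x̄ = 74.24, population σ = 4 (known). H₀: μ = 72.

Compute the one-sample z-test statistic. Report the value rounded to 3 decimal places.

SE = σ/√n = 4/√25 = 0.8000
z = (x̄−μ₀)/SE = (74.24−72)/0.8000 = 2.8000

test statistic = 2.800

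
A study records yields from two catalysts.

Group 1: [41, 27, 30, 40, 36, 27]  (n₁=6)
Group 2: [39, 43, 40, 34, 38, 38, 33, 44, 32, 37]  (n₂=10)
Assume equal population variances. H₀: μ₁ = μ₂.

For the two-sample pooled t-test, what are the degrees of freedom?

degrees of freedom = 14

df = n₁ + n₂ − 2 = 6 + 10 − 2 = 14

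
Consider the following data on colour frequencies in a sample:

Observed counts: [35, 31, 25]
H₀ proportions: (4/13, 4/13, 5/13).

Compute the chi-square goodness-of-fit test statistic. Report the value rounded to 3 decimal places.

n = 91; E_i = n·p_i = [28.00, 28.00, 35.00]
χ² = (35−28.00)²/28.00 + (31−28.00)²/28.00 + (25−35.00)²/35.00 = 4.9286
df = 2

test statistic = 4.929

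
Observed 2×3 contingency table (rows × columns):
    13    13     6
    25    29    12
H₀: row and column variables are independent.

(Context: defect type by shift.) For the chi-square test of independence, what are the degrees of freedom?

df = (r−1)(c−1) = (2−1)·(3−1) = 2

degrees of freedom = 2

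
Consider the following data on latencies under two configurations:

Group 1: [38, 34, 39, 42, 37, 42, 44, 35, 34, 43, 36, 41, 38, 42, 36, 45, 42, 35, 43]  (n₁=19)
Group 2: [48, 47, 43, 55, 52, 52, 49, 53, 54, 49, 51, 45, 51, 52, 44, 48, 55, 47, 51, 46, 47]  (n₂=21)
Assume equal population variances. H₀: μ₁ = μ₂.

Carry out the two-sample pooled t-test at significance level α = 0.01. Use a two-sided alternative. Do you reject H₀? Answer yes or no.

x̄₁=39.263, s₁=3.634, n₁=19
x̄₂=49.476, s₂=3.516, n₂=21
s_p² = [18·3.634² + 20·3.516²]/38 = 12.7611
SE = √(s_p²·(1/19+1/21)) = 1.1311
t = (39.263−49.476)/1.1311 = -9.0296
df = 38
p-value (two-sided) = 0.00000
At α=0.01: p < α → reject H₀

reject H₀: yes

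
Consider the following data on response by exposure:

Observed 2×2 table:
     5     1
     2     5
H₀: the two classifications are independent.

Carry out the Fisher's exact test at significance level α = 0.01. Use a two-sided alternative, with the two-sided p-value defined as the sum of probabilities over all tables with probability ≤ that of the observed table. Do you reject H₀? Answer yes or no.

Margins: r₁=6, r₂=7, c₁=7, c₂=6, n=13
p_obs = C(6,5)·C(7,2)/C(13,7); sum pmf over tables with pmf ≤ p_obs
p-value (two-sided) = 0.10256
At α=0.01: p ≥ α → fail to reject H₀

reject H₀: no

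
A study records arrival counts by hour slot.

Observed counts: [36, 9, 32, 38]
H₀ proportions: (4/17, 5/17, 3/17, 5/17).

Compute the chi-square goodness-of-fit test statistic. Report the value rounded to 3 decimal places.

n = 115; E_i = n·p_i = [27.06, 33.82, 20.29, 33.82]
χ² = (36−27.06)²/27.06 + (9−33.82)²/33.82 + (32−20.29)²/20.29 + (38−33.82)²/33.82 = 28.4406
df = 3

test statistic = 28.441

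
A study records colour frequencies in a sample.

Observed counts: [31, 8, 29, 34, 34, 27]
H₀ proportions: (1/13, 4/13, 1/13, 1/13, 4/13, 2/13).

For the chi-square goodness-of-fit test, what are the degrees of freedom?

df = k − 1 = 6 − 1 = 5

degrees of freedom = 5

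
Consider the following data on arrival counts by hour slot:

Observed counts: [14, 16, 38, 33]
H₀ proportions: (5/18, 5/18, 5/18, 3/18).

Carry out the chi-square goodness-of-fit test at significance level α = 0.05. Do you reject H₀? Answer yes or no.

n = 101; E_i = n·p_i = [28.06, 28.06, 28.06, 16.83]
χ² = (14−28.06)²/28.06 + (16−28.06)²/28.06 + (38−28.06)²/28.06 + (33−16.83)²/16.83 = 31.2733
df = 3
p-value (upper-tail) = 0.00000
At α=0.05: p < α → reject H₀

reject H₀: yes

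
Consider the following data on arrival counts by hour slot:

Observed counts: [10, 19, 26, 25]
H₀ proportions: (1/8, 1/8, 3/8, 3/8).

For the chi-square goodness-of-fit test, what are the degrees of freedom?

df = k − 1 = 4 − 1 = 3

degrees of freedom = 3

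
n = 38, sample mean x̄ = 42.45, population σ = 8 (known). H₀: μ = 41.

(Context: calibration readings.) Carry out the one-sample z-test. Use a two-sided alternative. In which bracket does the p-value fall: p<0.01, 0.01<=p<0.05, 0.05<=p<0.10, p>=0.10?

SE = σ/√n = 8/√38 = 1.2978
z = (x̄−μ₀)/SE = (42.45−41)/1.2978 = 1.1173
p-value (two-sided) = 0.26387
→ bracket: p>=0.10

p-value bracket: p>=0.10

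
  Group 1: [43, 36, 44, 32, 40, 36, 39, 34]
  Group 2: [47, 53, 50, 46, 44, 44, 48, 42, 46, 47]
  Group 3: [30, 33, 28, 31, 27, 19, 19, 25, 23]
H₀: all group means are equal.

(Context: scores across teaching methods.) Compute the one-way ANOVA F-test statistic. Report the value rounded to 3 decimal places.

test statistic = 57.687

Group means [38.00, 46.70, 26.11], grand mean 37.259
SSB = Σnᵢ(x̄ᵢ−x̄)² = 2014.196; SSW = ΣΣ(x−x̄ᵢ)² = 418.989
MSB = 2014.196/2 = 1007.0981; MSW = 418.989/24 = 17.4579
F = MSB/MSW = 57.6873
df = (2, 24)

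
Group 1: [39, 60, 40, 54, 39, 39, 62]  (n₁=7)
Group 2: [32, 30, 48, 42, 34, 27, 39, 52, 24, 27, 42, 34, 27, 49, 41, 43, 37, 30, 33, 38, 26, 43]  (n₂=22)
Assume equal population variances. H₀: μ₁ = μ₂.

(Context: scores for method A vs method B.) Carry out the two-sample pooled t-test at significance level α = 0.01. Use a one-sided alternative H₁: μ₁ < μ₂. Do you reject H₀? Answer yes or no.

x̄₁=47.571, s₁=10.659, n₁=7
x̄₂=36.273, s₂=8.072, n₂=22
s_p² = [6·10.659² + 21·8.072²]/27 = 75.9288
SE = √(s_p²·(1/7+1/22)) = 3.7813
t = (47.571−36.273)/3.7813 = 2.9880
df = 27
p-value (one-sided, H₁ less) = 0.99704
At α=0.01: p ≥ α → fail to reject H₀

reject H₀: no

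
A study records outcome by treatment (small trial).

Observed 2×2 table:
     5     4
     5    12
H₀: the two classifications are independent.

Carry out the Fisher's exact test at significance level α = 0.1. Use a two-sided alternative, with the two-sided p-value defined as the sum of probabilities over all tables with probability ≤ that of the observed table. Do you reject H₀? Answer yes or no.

reject H₀: no

Margins: r₁=9, r₂=17, c₁=10, c₂=16, n=26
p_obs = C(9,5)·C(17,5)/C(26,10); sum pmf over tables with pmf ≤ p_obs
p-value (two-sided) = 0.23412
At α=0.1: p ≥ α → fail to reject H₀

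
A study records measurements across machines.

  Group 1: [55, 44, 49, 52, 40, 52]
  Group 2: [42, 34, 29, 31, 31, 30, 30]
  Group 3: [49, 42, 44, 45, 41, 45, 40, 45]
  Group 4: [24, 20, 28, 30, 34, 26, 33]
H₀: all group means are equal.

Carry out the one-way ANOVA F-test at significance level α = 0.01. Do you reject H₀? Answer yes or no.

Group means [48.67, 32.43, 43.88, 27.86], grand mean 38.036
SSB = Σnᵢ(x̄ᵢ−x̄)² = 1896.185; SSW = ΣΣ(x−x̄ᵢ)² = 486.780
MSB = 1896.185/3 = 632.0615; MSW = 486.780/24 = 20.2825
F = MSB/MSW = 31.1629
df = (3, 24)
p-value (upper-tail) = 0.00000
At α=0.01: p < α → reject H₀

reject H₀: yes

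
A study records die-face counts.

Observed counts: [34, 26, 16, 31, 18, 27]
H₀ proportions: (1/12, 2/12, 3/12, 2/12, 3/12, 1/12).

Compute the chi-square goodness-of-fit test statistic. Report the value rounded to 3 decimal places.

test statistic = 76.697

n = 152; E_i = n·p_i = [12.67, 25.33, 38.00, 25.33, 38.00, 12.67]
χ² = (34−12.67)²/12.67 + (26−25.33)²/25.33 + (16−38.00)²/38.00 + (31−25.33)²/25.33 + (18−38.00)²/38.00 + (27−12.67)²/12.67 = 76.6974
df = 5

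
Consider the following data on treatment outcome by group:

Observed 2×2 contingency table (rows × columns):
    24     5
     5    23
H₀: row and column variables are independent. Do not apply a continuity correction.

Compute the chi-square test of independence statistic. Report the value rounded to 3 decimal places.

Row totals [29, 28], col totals [29, 28], n=57
χ² = (24−14.75)²/14.75 + (5−14.25)²/14.25 + (5−14.25)²/14.25 + (23−13.75)²/13.75 = 24.0096
df = 1

test statistic = 24.010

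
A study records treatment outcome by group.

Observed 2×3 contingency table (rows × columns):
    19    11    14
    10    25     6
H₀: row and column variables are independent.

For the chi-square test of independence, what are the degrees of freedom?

df = (r−1)(c−1) = (2−1)·(3−1) = 2

degrees of freedom = 2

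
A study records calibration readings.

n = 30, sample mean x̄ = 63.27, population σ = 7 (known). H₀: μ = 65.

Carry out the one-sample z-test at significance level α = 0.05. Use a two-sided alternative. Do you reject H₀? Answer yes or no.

SE = σ/√n = 7/√30 = 1.2780
z = (x̄−μ₀)/SE = (63.27−65)/1.2780 = -1.3537
p-value (two-sided) = 0.17585
At α=0.05: p ≥ α → fail to reject H₀

reject H₀: no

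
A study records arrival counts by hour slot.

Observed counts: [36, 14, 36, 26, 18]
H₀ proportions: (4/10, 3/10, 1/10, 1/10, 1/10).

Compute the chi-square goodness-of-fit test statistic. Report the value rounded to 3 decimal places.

n = 130; E_i = n·p_i = [52.00, 39.00, 13.00, 13.00, 13.00]
χ² = (36−52.00)²/52.00 + (14−39.00)²/39.00 + (36−13.00)²/13.00 + (26−13.00)²/13.00 + (18−13.00)²/13.00 = 76.5641
df = 4

test statistic = 76.564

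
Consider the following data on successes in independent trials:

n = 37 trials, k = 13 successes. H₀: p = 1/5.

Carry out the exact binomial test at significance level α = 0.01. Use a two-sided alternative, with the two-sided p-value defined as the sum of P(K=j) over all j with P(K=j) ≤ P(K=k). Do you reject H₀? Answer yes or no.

Exact binomial: n=37, k=13, p₀=1/5=0.2000
P(X=j) = C(n,j)·p₀^j·(1−p₀)^(n−j); p = Σ P(X=j) over j with P(X=j) ≤ P(X=13)
p-value (two-sided) = 0.03653
At α=0.01: p ≥ α → fail to reject H₀

reject H₀: no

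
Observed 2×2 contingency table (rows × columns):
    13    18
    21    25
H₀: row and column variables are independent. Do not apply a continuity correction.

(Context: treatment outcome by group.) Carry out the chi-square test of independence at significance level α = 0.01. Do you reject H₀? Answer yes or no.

reject H₀: no

Row totals [31, 46], col totals [34, 43], n=77
χ² = (13−13.69)²/13.69 + (18−17.31)²/17.31 + (21−20.31)²/20.31 + (25−25.69)²/25.69 = 0.1037
df = 1
p-value (upper-tail) = 0.74738
At α=0.01: p ≥ α → fail to reject H₀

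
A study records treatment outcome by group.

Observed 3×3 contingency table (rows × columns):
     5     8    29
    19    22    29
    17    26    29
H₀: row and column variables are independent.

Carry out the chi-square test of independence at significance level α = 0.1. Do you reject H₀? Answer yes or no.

reject H₀: yes

Row totals [42, 70, 72], col totals [41, 56, 87], n=184
χ² = (5−9.36)²/9.36 + (8−12.78)²/12.78 + (29−19.86)²/19.86 + (19−15.60)²/15.60 + (22−21.30)²/21.30 + (29−33.10)²/33.10 + (17−16.04)²/16.04 + (26−21.91)²/21.91 + (29−34.04)²/34.04 = 10.8659
df = 4
p-value (upper-tail) = 0.02811
At α=0.1: p < α → reject H₀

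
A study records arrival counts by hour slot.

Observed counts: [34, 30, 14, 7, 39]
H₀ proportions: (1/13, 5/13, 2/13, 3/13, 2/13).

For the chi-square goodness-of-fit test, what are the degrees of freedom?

degrees of freedom = 4

df = k − 1 = 5 − 1 = 4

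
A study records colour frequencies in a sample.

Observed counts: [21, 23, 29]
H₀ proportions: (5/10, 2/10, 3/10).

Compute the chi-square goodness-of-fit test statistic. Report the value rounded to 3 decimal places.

test statistic = 13.717

n = 73; E_i = n·p_i = [36.50, 14.60, 21.90]
χ² = (21−36.50)²/36.50 + (23−14.60)²/14.60 + (29−21.90)²/21.90 = 13.7169
df = 2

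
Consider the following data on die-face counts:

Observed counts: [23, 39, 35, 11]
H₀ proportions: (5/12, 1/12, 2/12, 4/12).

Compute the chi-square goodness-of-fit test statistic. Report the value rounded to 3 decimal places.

n = 108; E_i = n·p_i = [45.00, 9.00, 18.00, 36.00]
χ² = (23−45.00)²/45.00 + (39−9.00)²/9.00 + (35−18.00)²/18.00 + (11−36.00)²/36.00 = 144.1722
df = 3

test statistic = 144.172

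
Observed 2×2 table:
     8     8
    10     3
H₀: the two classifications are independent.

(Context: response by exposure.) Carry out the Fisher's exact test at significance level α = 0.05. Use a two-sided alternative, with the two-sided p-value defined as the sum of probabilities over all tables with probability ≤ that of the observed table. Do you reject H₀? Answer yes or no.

Margins: r₁=16, r₂=13, c₁=18, c₂=11, n=29
p_obs = C(16,8)·C(13,10)/C(29,18); sum pmf over tables with pmf ≤ p_obs
p-value (two-sided) = 0.24903
At α=0.05: p ≥ α → fail to reject H₀

reject H₀: no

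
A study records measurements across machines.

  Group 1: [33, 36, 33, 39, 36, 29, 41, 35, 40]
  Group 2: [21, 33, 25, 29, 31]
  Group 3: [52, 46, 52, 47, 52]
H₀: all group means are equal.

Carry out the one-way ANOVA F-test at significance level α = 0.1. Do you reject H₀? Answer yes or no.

reject H₀: yes

Group means [35.78, 27.80, 49.80], grand mean 37.368
SSB = Σnᵢ(x̄ᵢ−x̄)² = 1253.265; SSW = ΣΣ(x−x̄ᵢ)² = 247.156
MSB = 1253.265/2 = 626.6327; MSW = 247.156/16 = 15.4472
F = MSB/MSW = 40.5660
df = (2, 16)
p-value (upper-tail) = 0.00000
At α=0.1: p < α → reject H₀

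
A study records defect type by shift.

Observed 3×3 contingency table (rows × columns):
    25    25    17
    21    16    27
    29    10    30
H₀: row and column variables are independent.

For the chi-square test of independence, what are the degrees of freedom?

degrees of freedom = 4

df = (r−1)(c−1) = (3−1)·(3−1) = 4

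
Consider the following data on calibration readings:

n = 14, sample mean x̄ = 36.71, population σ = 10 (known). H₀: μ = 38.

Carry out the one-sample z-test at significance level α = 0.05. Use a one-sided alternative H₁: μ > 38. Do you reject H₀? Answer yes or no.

reject H₀: no

SE = σ/√n = 10/√14 = 2.6726
z = (x̄−μ₀)/SE = (36.71−38)/2.6726 = -0.4827
p-value (one-sided, H₁ greater) = 0.68534
At α=0.05: p ≥ α → fail to reject H₀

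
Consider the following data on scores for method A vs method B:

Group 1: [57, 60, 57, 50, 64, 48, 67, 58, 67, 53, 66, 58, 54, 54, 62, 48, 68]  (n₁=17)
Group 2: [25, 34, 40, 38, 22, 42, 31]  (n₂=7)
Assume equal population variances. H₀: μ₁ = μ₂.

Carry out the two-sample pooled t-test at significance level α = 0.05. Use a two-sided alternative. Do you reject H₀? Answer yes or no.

x̄₁=58.294, s₁=6.631, n₁=17
x̄₂=33.143, s₂=7.581, n₂=7
s_p² = [16·6.631² + 6·7.581²]/22 = 47.6539
SE = √(s_p²·(1/17+1/7)) = 3.1001
t = (58.294−33.143)/3.1001 = 8.1129
df = 22
p-value (two-sided) = 0.00000
At α=0.05: p < α → reject H₀

reject H₀: yes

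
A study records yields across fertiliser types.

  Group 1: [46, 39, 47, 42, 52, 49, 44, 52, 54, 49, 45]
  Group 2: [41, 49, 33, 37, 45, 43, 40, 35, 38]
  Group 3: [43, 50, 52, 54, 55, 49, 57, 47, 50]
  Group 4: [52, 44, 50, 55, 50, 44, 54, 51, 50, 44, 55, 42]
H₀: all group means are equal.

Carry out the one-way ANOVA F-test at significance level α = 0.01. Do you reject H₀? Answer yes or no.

reject H₀: yes

Group means [47.18, 40.11, 50.78, 49.25], grand mean 47.024
SSB = Σnᵢ(x̄ᵢ−x̄)² = 616.645; SSW = ΣΣ(x−x̄ᵢ)² = 796.331
MSB = 616.645/3 = 205.5483; MSW = 796.331/37 = 21.5225
F = MSB/MSW = 9.5504
df = (3, 37)
p-value (upper-tail) = 0.00008
At α=0.01: p < α → reject H₀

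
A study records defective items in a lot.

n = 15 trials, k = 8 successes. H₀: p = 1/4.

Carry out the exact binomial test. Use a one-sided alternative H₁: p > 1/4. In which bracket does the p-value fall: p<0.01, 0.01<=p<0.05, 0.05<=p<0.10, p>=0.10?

p-value bracket: 0.01<=p<0.05

Exact binomial: n=15, k=8, p₀=1/4=0.2500
P(X≥8) from Σ C(n,i)·p₀^i·(1−p₀)^(n−i)
p-value (one-sided, H₁ greater) = 0.01730
→ bracket: 0.01<=p<0.05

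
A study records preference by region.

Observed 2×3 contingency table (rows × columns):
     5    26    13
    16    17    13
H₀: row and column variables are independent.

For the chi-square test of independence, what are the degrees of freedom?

degrees of freedom = 2

df = (r−1)(c−1) = (2−1)·(3−1) = 2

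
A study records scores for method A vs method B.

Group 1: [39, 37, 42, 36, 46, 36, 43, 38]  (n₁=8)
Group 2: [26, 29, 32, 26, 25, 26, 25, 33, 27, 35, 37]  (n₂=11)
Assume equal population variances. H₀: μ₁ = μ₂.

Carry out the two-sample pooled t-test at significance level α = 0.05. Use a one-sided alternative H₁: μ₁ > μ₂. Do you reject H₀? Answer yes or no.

reject H₀: yes

x̄₁=39.625, s₁=3.662, n₁=8
x̄₂=29.182, s₂=4.332, n₂=11
s_p² = [7·3.662² + 10·4.332²]/17 = 16.5595
SE = √(s_p²·(1/8+1/11)) = 1.8909
t = (39.625−29.182)/1.8909 = 5.5230
df = 17
p-value (one-sided, H₁ greater) = 0.00002
At α=0.05: p < α → reject H₀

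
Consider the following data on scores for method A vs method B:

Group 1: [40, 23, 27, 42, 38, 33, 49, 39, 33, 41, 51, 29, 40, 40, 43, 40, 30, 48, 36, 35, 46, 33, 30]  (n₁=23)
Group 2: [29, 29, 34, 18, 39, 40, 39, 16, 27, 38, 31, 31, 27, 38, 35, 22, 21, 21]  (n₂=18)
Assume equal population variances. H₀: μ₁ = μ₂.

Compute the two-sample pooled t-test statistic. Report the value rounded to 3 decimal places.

x̄₁=37.652, s₁=7.265, n₁=23
x̄₂=29.722, s₂=7.737, n₂=18
s_p² = [22·7.265² + 17·7.737²]/39 = 55.8674
SE = √(s_p²·(1/23+1/18)) = 2.3522
t = (37.652−29.722)/2.3522 = 3.3713
df = 39

test statistic = 3.371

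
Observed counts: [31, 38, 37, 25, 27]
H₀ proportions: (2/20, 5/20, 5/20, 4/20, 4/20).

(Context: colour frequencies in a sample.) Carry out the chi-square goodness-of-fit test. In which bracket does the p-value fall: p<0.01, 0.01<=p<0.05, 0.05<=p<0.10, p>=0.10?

p-value bracket: p<0.01

n = 158; E_i = n·p_i = [15.80, 39.50, 39.50, 31.60, 31.60]
χ² = (31−15.80)²/15.80 + (38−39.50)²/39.50 + (37−39.50)²/39.50 + (25−31.60)²/31.60 + (27−31.60)²/31.60 = 16.8861
df = 4
p-value (upper-tail) = 0.00203
→ bracket: p<0.01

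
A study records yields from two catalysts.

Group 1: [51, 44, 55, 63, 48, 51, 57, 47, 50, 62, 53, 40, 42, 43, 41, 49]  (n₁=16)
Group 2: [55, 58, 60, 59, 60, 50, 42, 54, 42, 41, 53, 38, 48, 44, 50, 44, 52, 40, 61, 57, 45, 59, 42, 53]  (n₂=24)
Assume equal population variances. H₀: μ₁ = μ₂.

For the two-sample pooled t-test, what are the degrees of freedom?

degrees of freedom = 38

df = n₁ + n₂ − 2 = 16 + 24 − 2 = 38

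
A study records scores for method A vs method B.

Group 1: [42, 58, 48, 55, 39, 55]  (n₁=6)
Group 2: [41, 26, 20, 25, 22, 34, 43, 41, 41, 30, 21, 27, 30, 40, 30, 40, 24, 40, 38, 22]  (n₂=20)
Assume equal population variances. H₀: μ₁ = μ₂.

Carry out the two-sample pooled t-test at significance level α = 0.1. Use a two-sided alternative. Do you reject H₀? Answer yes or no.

reject H₀: yes

x̄₁=49.500, s₁=7.765, n₁=6
x̄₂=31.750, s₂=8.097, n₂=20
s_p² = [5·7.765² + 19·8.097²]/24 = 64.4688
SE = √(s_p²·(1/6+1/20)) = 3.7374
t = (49.500−31.750)/3.7374 = 4.7493
df = 24
p-value (two-sided) = 0.00008
At α=0.1: p < α → reject H₀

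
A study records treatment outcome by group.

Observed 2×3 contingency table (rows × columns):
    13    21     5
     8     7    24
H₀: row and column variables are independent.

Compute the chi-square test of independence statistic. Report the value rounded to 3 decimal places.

Row totals [39, 39], col totals [21, 28, 29], n=78
χ² = (13−10.50)²/10.50 + (21−14.00)²/14.00 + (5−14.50)²/14.50 + (8−10.50)²/10.50 + (7−14.00)²/14.00 + (24−14.50)²/14.50 = 20.6388
df = 2

test statistic = 20.639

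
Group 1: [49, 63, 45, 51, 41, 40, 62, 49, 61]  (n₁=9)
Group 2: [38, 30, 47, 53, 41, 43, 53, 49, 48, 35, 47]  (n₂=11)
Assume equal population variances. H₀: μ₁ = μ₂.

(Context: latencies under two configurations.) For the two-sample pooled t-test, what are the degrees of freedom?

degrees of freedom = 18

df = n₁ + n₂ − 2 = 9 + 11 − 2 = 18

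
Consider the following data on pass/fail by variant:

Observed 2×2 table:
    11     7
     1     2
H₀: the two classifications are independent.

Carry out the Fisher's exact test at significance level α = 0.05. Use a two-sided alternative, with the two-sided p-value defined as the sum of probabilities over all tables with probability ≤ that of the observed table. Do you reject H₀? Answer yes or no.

Margins: r₁=18, r₂=3, c₁=12, c₂=9, n=21
p_obs = C(18,11)·C(3,1)/C(21,12); sum pmf over tables with pmf ≤ p_obs
p-value (two-sided) = 0.55338
At α=0.05: p ≥ α → fail to reject H₀

reject H₀: no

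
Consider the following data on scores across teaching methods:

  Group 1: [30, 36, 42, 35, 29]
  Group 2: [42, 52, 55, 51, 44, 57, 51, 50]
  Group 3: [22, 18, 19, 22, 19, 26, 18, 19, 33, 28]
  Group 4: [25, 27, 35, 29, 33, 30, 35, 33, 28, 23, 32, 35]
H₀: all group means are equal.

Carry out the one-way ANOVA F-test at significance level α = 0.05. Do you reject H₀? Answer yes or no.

reject H₀: yes

Group means [34.40, 50.25, 22.40, 30.42], grand mean 33.229
SSB = Σnᵢ(x̄ᵢ−x̄)² = 3592.155; SSW = ΣΣ(x−x̄ᵢ)² = 702.017
MSB = 3592.155/3 = 1197.3849; MSW = 702.017/31 = 22.6457
F = MSB/MSW = 52.8747
df = (3, 31)
p-value (upper-tail) = 0.00000
At α=0.05: p < α → reject H₀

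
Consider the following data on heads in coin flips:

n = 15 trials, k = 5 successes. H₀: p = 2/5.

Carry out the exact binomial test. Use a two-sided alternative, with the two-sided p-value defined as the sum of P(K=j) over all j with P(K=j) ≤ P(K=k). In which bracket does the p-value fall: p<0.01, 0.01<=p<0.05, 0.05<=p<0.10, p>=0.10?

p-value bracket: p>=0.10

Exact binomial: n=15, k=5, p₀=2/5=0.4000
P(X=j) = C(n,j)·p₀^j·(1−p₀)^(n−j); p = Σ P(X=j) over j with P(X=j) ≤ P(X=5)
p-value (two-sided) = 0.79340
→ bracket: p>=0.10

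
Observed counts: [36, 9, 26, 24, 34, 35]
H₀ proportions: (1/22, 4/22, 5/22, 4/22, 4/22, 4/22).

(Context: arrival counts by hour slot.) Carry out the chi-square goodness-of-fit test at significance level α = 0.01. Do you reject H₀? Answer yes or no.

n = 164; E_i = n·p_i = [7.45, 29.82, 37.27, 29.82, 29.82, 29.82]
χ² = (36−7.45)²/7.45 + (9−29.82)²/29.82 + (26−37.27)²/37.27 + (24−29.82)²/29.82 + (34−29.82)²/29.82 + (35−29.82)²/29.82 = 129.8744
df = 5
p-value (upper-tail) = 0.00000
At α=0.01: p < α → reject H₀

reject H₀: yes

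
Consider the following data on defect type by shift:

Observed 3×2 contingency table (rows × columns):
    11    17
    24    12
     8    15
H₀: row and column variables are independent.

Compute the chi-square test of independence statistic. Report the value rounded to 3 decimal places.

test statistic = 7.406

Row totals [28, 36, 23], col totals [43, 44], n=87
χ² = (11−13.84)²/13.84 + (17−14.16)²/14.16 + (24−17.79)²/17.79 + (12−18.21)²/18.21 + (8−11.37)²/11.37 + (15−11.63)²/11.63 = 7.4056
df = 2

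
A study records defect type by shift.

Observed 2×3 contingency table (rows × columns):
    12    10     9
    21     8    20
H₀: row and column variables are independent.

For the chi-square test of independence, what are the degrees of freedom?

df = (r−1)(c−1) = (2−1)·(3−1) = 2

degrees of freedom = 2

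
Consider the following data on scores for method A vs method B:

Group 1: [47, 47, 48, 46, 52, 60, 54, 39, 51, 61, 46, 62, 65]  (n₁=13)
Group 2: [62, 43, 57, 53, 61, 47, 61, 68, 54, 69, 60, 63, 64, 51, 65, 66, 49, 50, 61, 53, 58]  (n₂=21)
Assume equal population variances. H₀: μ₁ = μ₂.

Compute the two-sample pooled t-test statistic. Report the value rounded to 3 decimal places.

x̄₁=52.154, s₁=7.777, n₁=13
x̄₂=57.857, s₂=7.241, n₂=21
s_p² = [12·7.777² + 20·7.241²]/32 = 55.4457
SE = √(s_p²·(1/13+1/21)) = 2.6278
t = (52.154−57.857)/2.6278 = -2.1704
df = 32

test statistic = -2.170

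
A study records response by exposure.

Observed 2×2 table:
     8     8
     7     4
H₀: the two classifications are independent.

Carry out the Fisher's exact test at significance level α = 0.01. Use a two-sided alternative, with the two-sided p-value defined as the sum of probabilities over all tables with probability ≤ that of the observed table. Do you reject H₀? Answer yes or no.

reject H₀: no

Margins: r₁=16, r₂=11, c₁=15, c₂=12, n=27
p_obs = C(16,8)·C(11,7)/C(27,15); sum pmf over tables with pmf ≤ p_obs
p-value (two-sided) = 0.69597
At α=0.01: p ≥ α → fail to reject H₀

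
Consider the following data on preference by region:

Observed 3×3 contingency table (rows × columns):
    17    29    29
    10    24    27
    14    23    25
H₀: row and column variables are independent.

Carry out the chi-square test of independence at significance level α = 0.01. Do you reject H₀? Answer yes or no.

reject H₀: no

Row totals [75, 61, 62], col totals [41, 76, 81], n=198
χ² = (17−15.53)²/15.53 + (29−28.79)²/28.79 + (29−30.68)²/30.68 + (10−12.63)²/12.63 + (24−23.41)²/23.41 + (27−24.95)²/24.95 + (14−12.84)²/12.84 + (23−23.80)²/23.80 + (25−25.36)²/25.36 = 1.1004
df = 4
p-value (upper-tail) = 0.89421
At α=0.01: p ≥ α → fail to reject H₀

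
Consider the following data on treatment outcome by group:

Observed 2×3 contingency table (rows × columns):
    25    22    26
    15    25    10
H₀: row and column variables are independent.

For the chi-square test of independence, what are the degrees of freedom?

df = (r−1)(c−1) = (2−1)·(3−1) = 2

degrees of freedom = 2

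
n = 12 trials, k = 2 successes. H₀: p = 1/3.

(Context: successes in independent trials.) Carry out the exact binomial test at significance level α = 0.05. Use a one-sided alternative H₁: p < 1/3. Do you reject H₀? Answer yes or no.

reject H₀: no

Exact binomial: n=12, k=2, p₀=1/3=0.3333
P(X≤2) from Σ C(n,i)·p₀^i·(1−p₀)^(n−i)
p-value (one-sided, H₁ less) = 0.18112
At α=0.05: p ≥ α → fail to reject H₀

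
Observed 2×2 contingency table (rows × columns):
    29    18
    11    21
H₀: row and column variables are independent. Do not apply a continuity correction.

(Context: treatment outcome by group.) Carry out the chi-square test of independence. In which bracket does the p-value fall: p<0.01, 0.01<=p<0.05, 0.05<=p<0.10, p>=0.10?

p-value bracket: 0.01<=p<0.05

Row totals [47, 32], col totals [40, 39], n=79
χ² = (29−23.80)²/23.80 + (18−23.20)²/23.20 + (11−16.20)²/16.20 + (21−15.80)²/15.80 = 5.6877
df = 1
p-value (upper-tail) = 0.01708
→ bracket: 0.01<=p<0.05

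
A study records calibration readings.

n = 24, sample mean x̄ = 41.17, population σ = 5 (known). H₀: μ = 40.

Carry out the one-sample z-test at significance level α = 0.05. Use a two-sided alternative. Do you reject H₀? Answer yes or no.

SE = σ/√n = 5/√24 = 1.0206
z = (x̄−μ₀)/SE = (41.17−40)/1.0206 = 1.1464
p-value (two-sided) = 0.25165
At α=0.05: p ≥ α → fail to reject H₀

reject H₀: no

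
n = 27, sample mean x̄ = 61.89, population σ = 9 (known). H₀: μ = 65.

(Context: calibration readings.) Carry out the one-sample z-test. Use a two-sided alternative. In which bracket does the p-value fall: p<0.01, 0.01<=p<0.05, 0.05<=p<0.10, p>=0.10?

SE = σ/√n = 9/√27 = 1.7321
z = (x̄−μ₀)/SE = (61.89−65)/1.7321 = -1.7956
p-value (two-sided) = 0.07256
→ bracket: 0.05<=p<0.10

p-value bracket: 0.05<=p<0.10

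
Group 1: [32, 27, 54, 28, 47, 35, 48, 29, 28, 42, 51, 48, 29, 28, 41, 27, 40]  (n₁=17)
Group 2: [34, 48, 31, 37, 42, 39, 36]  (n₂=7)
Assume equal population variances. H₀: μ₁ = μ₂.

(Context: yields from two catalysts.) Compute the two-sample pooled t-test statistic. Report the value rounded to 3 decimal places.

test statistic = -0.217

x̄₁=37.294, s₁=9.603, n₁=17
x̄₂=38.143, s₂=5.581, n₂=7
s_p² = [16·9.603² + 6·5.581²]/22 = 75.5630
SE = √(s_p²·(1/17+1/7)) = 3.9038
t = (37.294−38.143)/3.9038 = -0.2174
df = 22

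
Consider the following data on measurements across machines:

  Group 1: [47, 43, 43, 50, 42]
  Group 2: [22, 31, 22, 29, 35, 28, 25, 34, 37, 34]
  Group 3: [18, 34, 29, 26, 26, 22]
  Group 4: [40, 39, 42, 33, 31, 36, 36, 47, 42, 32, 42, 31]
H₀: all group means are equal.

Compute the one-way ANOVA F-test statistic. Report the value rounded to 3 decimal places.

Group means [45.00, 29.70, 25.83, 37.58], grand mean 34.182
SSB = Σnᵢ(x̄ᵢ−x̄)² = 1343.059; SSW = ΣΣ(x−x̄ᵢ)² = 761.850
MSB = 1343.059/3 = 447.6864; MSW = 761.850/29 = 26.2707
F = MSB/MSW = 17.0413
df = (3, 29)

test statistic = 17.041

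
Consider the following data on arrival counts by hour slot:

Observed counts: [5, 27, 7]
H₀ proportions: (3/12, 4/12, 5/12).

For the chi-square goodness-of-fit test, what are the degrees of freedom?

df = k − 1 = 3 − 1 = 2

degrees of freedom = 2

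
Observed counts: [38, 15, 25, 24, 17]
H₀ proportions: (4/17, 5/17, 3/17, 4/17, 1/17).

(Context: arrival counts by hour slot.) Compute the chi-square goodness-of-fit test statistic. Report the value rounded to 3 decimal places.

n = 119; E_i = n·p_i = [28.00, 35.00, 21.00, 28.00, 7.00]
χ² = (38−28.00)²/28.00 + (15−35.00)²/35.00 + (25−21.00)²/21.00 + (24−28.00)²/28.00 + (17−7.00)²/7.00 = 30.6190
df = 4

test statistic = 30.619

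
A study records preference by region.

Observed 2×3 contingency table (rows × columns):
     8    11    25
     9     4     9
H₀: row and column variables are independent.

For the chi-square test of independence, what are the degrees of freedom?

df = (r−1)(c−1) = (2−1)·(3−1) = 2

degrees of freedom = 2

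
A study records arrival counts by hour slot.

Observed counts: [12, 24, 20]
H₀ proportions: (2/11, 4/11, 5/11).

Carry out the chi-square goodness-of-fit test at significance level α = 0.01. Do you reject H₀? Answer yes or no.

n = 56; E_i = n·p_i = [10.18, 20.36, 25.45]
χ² = (12−10.18)²/10.18 + (24−20.36)²/20.36 + (20−25.45)²/25.45 = 2.1429
df = 2
p-value (upper-tail) = 0.34252
At α=0.01: p ≥ α → fail to reject H₀

reject H₀: no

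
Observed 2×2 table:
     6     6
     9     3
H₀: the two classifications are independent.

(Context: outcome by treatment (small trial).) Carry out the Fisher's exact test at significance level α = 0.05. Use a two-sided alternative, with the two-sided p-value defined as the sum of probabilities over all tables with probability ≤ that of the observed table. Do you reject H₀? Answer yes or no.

reject H₀: no

Margins: r₁=12, r₂=12, c₁=15, c₂=9, n=24
p_obs = C(12,6)·C(12,9)/C(24,15); sum pmf over tables with pmf ≤ p_obs
p-value (two-sided) = 0.40032
At α=0.05: p ≥ α → fail to reject H₀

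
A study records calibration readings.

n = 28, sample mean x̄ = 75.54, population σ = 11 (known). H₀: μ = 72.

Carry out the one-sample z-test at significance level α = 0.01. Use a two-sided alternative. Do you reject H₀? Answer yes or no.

reject H₀: no

SE = σ/√n = 11/√28 = 2.0788
z = (x̄−μ₀)/SE = (75.54−72)/2.0788 = 1.7029
p-value (two-sided) = 0.08859
At α=0.01: p ≥ α → fail to reject H₀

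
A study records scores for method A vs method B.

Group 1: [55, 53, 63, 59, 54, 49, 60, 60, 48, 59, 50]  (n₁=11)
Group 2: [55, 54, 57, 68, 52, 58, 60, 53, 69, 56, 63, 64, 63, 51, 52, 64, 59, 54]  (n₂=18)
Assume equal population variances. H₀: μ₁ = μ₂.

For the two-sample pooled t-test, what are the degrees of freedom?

df = n₁ + n₂ − 2 = 11 + 18 − 2 = 27

degrees of freedom = 27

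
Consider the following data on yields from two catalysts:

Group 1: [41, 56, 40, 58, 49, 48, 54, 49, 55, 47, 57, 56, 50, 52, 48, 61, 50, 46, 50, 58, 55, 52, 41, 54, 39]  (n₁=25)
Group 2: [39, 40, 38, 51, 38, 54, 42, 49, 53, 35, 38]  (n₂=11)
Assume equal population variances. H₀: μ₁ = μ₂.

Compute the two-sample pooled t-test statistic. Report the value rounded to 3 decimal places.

test statistic = 3.189

x̄₁=50.640, s₁=6.013, n₁=25
x̄₂=43.364, s₂=6.961, n₂=11
s_p² = [24·6.013² + 10·6.961²]/34 = 39.7737
SE = √(s_p²·(1/25+1/11)) = 2.2818
t = (50.640−43.364)/2.2818 = 3.1888
df = 34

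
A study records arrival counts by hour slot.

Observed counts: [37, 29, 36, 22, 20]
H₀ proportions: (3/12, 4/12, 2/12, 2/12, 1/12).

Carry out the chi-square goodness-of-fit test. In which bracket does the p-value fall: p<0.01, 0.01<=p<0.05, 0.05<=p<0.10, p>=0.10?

p-value bracket: p<0.01

n = 144; E_i = n·p_i = [36.00, 48.00, 24.00, 24.00, 12.00]
χ² = (37−36.00)²/36.00 + (29−48.00)²/48.00 + (36−24.00)²/24.00 + (22−24.00)²/24.00 + (20−12.00)²/12.00 = 19.0486
df = 4
p-value (upper-tail) = 0.00077
→ bracket: p<0.01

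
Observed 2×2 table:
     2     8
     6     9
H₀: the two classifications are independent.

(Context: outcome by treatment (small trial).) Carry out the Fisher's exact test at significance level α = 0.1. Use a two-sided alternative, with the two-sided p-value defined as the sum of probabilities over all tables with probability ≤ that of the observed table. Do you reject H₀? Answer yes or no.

Margins: r₁=10, r₂=15, c₁=8, c₂=17, n=25
p_obs = C(10,2)·C(15,6)/C(25,8); sum pmf over tables with pmf ≤ p_obs
p-value (two-sided) = 0.40179
At α=0.1: p ≥ α → fail to reject H₀

reject H₀: no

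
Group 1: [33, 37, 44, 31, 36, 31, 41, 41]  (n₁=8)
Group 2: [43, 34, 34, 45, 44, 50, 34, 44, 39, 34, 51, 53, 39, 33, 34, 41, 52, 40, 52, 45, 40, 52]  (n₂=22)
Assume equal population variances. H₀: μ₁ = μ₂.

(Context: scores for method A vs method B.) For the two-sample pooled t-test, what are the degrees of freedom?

degrees of freedom = 28

df = n₁ + n₂ − 2 = 8 + 22 − 2 = 28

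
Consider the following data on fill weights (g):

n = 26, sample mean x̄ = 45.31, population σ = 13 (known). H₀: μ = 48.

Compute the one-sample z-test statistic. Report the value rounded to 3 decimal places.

SE = σ/√n = 13/√26 = 2.5495
z = (x̄−μ₀)/SE = (45.31−48)/2.5495 = -1.0551

test statistic = -1.055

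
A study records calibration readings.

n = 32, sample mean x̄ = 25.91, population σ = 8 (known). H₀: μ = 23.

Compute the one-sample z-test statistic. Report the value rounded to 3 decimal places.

SE = σ/√n = 8/√32 = 1.4142
z = (x̄−μ₀)/SE = (25.91−23)/1.4142 = 2.0577

test statistic = 2.058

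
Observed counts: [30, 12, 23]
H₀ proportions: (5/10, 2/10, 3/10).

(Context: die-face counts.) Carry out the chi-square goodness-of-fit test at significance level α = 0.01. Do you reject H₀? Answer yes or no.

n = 65; E_i = n·p_i = [32.50, 13.00, 19.50]
χ² = (30−32.50)²/32.50 + (12−13.00)²/13.00 + (23−19.50)²/19.50 = 0.8974
df = 2
p-value (upper-tail) = 0.63845
At α=0.01: p ≥ α → fail to reject H₀

reject H₀: no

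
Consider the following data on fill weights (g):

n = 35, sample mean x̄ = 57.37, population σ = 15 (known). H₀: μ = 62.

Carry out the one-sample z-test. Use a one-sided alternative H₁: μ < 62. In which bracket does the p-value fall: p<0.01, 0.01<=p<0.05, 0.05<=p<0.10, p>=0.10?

SE = σ/√n = 15/√35 = 2.5355
z = (x̄−μ₀)/SE = (57.37−62)/2.5355 = -1.8261
p-value (one-sided, H₁ less) = 0.03392
→ bracket: 0.01<=p<0.05

p-value bracket: 0.01<=p<0.05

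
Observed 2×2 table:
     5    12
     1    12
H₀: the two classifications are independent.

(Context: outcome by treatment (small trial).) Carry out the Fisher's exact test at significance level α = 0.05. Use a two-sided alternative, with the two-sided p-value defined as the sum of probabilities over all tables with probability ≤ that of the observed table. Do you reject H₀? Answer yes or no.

Margins: r₁=17, r₂=13, c₁=6, c₂=24, n=30
p_obs = C(17,5)·C(13,1)/C(30,6); sum pmf over tables with pmf ≤ p_obs
p-value (two-sided) = 0.19606
At α=0.05: p ≥ α → fail to reject H₀

reject H₀: no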